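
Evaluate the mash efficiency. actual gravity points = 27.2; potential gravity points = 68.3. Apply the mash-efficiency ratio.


efficiency = actual / potential × 100
efficiency = 27.2 / 68.3 × 100

39.8243 %


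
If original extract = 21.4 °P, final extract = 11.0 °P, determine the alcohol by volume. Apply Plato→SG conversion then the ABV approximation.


SG = 259/(259 − P);  ABV = (OG − FG)·131.25
OG = 259/(259 − 21.4) = 1.0901
FG = 259/(259 − 11.0) = 1.0444
ABV = (1.0901 − 1.0444)·131.25

5.9998 % ABV


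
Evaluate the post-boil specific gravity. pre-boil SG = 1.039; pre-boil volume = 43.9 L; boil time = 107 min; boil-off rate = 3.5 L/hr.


V_post = V_pre − rate·(t/60);  SG_post = 1 + (SG_pre−1)·V_pre/V_post
V_post = 43.9 − 3.5·(107/60) = 37.6583
SG_post = 1 + (1.039 − 1)·43.9/37.6583

1.0455


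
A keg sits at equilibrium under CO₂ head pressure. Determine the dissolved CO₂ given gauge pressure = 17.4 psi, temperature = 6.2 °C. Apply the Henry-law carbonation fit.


vols = (P + 14.695)·(0.01821 + 0.09011·e^(−0.04·T))
vols = (17.4 + 14.695)·(0.01821 + 0.09011·e^(−0.04·6.2))

2.8413 volumes


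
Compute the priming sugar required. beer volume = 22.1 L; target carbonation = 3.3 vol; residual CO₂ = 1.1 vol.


sugar = (target − residual)·4.0·V
sugar = (3.3 − 1.1)·4.0·22.1

194.4800 g


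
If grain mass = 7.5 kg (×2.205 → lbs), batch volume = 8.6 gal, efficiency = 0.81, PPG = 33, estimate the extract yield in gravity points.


points = lbs × PPG × eff / vol
lbs = 7.5 × 2.205 = 16.5375
points = 16.5375 × 33 × 0.81 / 8.6

51.4009 points


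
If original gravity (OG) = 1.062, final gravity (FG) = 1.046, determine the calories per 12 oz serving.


ABW = (OG−FG)·131.25·0.79/FG;  °P = 259 − 259/SG (for OG→OE and FG→AE);  RE = 0.1808·OE + 0.8192·AE;  Cal = (6.9·ABW + 4·(RE−0.1))·FG·3.55
ABW = (1.062 − 1.046)·131.25·0.79/1.046 = 1.5860
OE = 259 − 259/1.062 = 15.1205 °P
AE = 259 − 259/1.046 = 11.3901 °P
RE = 0.1808·15.1205 + 0.8192·11.3901 = 12.0645 °P
Cal = (6.9·1.5860 + 4·(12.0645−0.1))·1.046·3.55

218.3487 kcal


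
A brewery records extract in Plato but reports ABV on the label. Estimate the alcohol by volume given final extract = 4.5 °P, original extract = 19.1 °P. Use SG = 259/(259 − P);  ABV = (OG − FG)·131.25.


OG = 259/(259 − 19.1) = 1.0796
FG = 259/(259 − 4.5) = 1.0177
ABV = (1.0796 − 1.0177)·131.25

8.1289 % ABV


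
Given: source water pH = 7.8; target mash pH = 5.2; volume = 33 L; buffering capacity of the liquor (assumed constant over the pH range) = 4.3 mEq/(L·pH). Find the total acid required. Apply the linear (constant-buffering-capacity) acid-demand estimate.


acid = buffering capacity · (pH_source − pH_target) · V
acid = 4.3 · (7.8 − 5.2) · 33

368.9400 mEq


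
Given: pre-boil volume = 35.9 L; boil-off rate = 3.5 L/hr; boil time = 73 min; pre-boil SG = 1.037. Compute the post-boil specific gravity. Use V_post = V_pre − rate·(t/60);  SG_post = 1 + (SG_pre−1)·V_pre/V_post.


V_post = 35.9 − 3.5·(73/60) = 31.6417
SG_post = 1 + (1.037 − 1)·35.9/31.6417

1.0420


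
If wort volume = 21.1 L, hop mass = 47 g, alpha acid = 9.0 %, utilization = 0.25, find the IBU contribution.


IBU = (α/100)·mass·U·1000 / V
IBU = (9.0/100)·47·0.25·1000 / 21.1

50.1185 IBU


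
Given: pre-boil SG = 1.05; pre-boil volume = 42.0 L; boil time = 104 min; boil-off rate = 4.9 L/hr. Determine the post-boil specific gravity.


V_post = V_pre − rate·(t/60);  SG_post = 1 + (SG_pre−1)·V_pre/V_post
V_post = 42.0 − 4.9·(104/60) = 33.5067
SG_post = 1 + (1.05 − 1)·42.0/33.5067

1.0627


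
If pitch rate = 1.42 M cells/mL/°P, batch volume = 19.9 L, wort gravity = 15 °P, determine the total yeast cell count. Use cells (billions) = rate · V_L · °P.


cells = 1.42 · 19.9 · 15

423.8700 billion cells


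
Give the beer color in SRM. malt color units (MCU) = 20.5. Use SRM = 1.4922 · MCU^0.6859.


SRM = 1.4922 · 20.5^0.6859

11.8457 SRM


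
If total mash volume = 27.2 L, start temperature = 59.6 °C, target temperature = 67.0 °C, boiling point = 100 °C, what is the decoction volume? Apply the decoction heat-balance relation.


V_dec = V_total·(T_target − T_start)/(T_boil − T_start)
V_dec = 27.2·(67.0 − 59.6)/(100 − 59.6)

4.9822 L


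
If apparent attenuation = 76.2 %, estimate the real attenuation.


RA = AA · 0.8192
RA = 76.2 · 0.8192

62.4230 %


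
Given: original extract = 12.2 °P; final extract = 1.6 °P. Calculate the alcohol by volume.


SG = 259/(259 − P);  ABV = (OG − FG)·131.25
OG = 259/(259 − 12.2) = 1.0494
FG = 259/(259 − 1.6) = 1.0062
ABV = (1.0494 − 1.0062)·131.25

5.6722 % ABV


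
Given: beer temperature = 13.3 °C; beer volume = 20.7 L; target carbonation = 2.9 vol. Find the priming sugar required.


residual = 14.695·(0.01821 + 0.09011·e^(−0.04·T));  sugar = (target − residual)·4.0·V
residual = 14.695·(0.01821 + 0.09011·e^(−0.04·13.3)) = 1.0454
sugar = (2.9 − 1.0454)·4.0·20.7

153.5568 g


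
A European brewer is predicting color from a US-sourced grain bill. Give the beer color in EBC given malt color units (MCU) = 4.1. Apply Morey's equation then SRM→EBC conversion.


SRM = 1.4922·MCU^0.6859;  EBC = SRM·1.97
SRM = 1.4922·4.1^0.6859 = 3.9277
EBC = 3.9277·1.97

7.7375 EBC


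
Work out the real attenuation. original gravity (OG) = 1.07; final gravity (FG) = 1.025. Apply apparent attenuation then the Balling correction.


AA = (OG−FG)/(OG−1)·100;  RA = AA·0.8192
AA = (1.07 − 1.025)/(1.07 − 1)·100 = 64.2857
RA = 64.2857·0.8192

52.6629 %


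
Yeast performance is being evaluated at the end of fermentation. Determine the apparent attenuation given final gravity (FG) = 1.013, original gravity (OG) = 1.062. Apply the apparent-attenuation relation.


AA = (OG − FG)/(OG − 1) · 100
AA = (1.062 − 1.013)/(1.062 − 1) · 100

79.0323 %


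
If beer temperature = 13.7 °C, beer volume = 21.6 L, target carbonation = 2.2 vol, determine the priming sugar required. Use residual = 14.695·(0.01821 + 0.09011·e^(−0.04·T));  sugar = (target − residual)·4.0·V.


residual = 14.695·(0.01821 + 0.09011·e^(−0.04·13.7)) = 1.0331
sugar = (2.2 − 1.0331)·4.0·21.6

100.8199 g


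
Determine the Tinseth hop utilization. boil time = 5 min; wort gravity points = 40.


U = 1.65·0.000125^(GP/1000) · (1 − e^(−0.04·t))/4.15
bigness = 1.65·0.000125^(40/1000) = 1.1518
boil_factor = (1 − e^(−0.04·5))/4.15 = 0.0437
U = 1.1518 · 0.0437

0.0503


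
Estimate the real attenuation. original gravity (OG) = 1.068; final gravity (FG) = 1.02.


AA = (OG−FG)/(OG−1)·100;  RA = AA·0.8192
AA = (1.068 − 1.02)/(1.068 − 1)·100 = 70.5882
RA = 70.5882·0.8192

57.8259 %


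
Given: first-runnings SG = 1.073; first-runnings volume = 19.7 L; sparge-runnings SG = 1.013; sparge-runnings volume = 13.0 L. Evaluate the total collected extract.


total = Σ (SG_i − 1)·1000·V_i
first = (1.073 − 1)·1000·19.7 = 1438.1000
sparge = (1.013 − 1)·1000·13.0 = 169.0000
total = 1438.1000 + 169.0000

1607.1000 gravity·L


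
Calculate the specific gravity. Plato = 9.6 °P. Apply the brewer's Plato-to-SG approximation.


SG = 259/(259 − P)
SG = 259/(259 − 9.6)

1.0385


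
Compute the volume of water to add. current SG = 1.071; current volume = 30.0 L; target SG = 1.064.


V_water = V·((SG_curr − 1)/(SG_target − 1) − 1)
V_water = 30.0·((1.071 − 1)/(1.064 − 1) − 1)

3.2812 L


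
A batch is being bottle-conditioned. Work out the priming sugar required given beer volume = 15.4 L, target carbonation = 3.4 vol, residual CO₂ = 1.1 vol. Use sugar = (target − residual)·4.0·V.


sugar = (3.4 − 1.1)·4.0·15.4

141.6800 g


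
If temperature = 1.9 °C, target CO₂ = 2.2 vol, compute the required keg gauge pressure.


psi = vols/(0.01821 + 0.09011·e^(−0.04·T)) − 14.695
psi = 2.2/(0.01821 + 0.09011·e^(−0.04·1.9)) − 14.695

6.9318 psi


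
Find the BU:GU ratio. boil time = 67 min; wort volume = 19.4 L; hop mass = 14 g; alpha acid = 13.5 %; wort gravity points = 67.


U = 1.65·0.000125^(GP/1000)·(1−e^(−0.04t))/4.15;  IBU = (α/100)·m·U·1000/V;  BU:GU = IBU/GP
U = 1.65·0.000125^(67/1000)·(1−e^(−0.04·67))/4.15 = 0.2028
IBU = (13.5/100)·14·0.2028·1000/19.4 = 19.7580
BU:GU = 19.7580/67

0.2949


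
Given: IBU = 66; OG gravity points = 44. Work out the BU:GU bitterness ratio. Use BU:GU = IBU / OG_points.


BU:GU = 66 / 44

1.5000


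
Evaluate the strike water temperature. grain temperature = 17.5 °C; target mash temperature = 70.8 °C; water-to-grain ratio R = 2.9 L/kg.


T_strike = (0.41/R)·(T_mash − T_grain) + T_mash
T_strike = (0.41/2.9)·(70.8 − 17.5) + 70.8

78.3355 °C


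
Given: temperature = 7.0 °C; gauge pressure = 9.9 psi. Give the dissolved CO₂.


vols = (P + 14.695)·(0.01821 + 0.09011·e^(−0.04·T))
vols = (9.9 + 14.695)·(0.01821 + 0.09011·e^(−0.04·7.0))

2.1229 volumes


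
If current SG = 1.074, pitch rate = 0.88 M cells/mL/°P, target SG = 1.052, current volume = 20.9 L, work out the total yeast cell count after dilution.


V_w = V·((SG_c−1)/(SG_t−1)−1);  °P = 259 − 259/SG_t;  cells = rate·(V+V_w)·°P
V_w = 20.9·((1.074−1)/(1.052−1)−1) = 8.8423
V_final = 20.9 + 8.8423 = 29.7423
°P = 259 − 259/1.052 = 12.8023
cells = 0.88·29.7423·12.8023

335.0771 billion cells


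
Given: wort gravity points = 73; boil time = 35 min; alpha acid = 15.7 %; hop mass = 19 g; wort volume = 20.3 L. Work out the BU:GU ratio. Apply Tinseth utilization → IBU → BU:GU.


U = 1.65·0.000125^(GP/1000)·(1−e^(−0.04t))/4.15;  IBU = (α/100)·m·U·1000/V;  BU:GU = IBU/GP
U = 1.65·0.000125^(73/1000)·(1−e^(−0.04·35))/4.15 = 0.1554
IBU = (15.7/100)·19·0.1554·1000/20.3 = 22.8399
BU:GU = 22.8399/73

0.3129


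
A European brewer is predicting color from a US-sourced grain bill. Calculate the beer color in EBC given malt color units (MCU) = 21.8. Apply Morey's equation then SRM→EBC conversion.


SRM = 1.4922·MCU^0.6859;  EBC = SRM·1.97
SRM = 1.4922·21.8^0.6859 = 12.3559
EBC = 12.3559·1.97

24.3411 EBC


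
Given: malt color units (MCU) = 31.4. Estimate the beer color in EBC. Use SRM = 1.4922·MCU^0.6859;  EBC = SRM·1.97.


SRM = 1.4922·31.4^0.6859 = 15.8698
EBC = 15.8698·1.97

31.2635 EBC


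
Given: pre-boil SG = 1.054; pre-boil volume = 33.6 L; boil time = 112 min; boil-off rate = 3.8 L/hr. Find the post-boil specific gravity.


V_post = V_pre − rate·(t/60);  SG_post = 1 + (SG_pre−1)·V_pre/V_post
V_post = 33.6 − 3.8·(112/60) = 26.5067
SG_post = 1 + (1.054 − 1)·33.6/26.5067

1.0685


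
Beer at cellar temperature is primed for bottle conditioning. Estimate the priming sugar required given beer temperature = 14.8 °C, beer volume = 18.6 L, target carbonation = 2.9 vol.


residual = 14.695·(0.01821 + 0.09011·e^(−0.04·T));  sugar = (target − residual)·4.0·V
residual = 14.695·(0.01821 + 0.09011·e^(−0.04·14.8)) = 1.0002
sugar = (2.9 − 1.0002)·4.0·18.6

141.3488 g


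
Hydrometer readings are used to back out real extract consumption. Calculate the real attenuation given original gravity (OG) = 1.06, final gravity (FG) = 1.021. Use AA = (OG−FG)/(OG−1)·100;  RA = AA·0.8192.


AA = (1.06 − 1.021)/(1.06 − 1)·100 = 65.0000
RA = 65.0000·0.8192

53.2480 %


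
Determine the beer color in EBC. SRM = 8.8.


EBC = SRM · 1.97
EBC = 8.8 · 1.97

17.3360 EBC


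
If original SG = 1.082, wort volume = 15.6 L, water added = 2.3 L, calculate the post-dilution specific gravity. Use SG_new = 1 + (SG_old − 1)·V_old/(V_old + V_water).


pts = (1.082 − 1)·1000·15.6/(15.6 + 2.3) = 71.4637
SG_new = 1 + 71.4637/1000

1.0715


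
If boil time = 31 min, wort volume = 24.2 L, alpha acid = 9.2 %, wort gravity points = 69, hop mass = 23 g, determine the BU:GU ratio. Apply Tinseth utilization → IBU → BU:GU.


U = 1.65·0.000125^(GP/1000)·(1−e^(−0.04t))/4.15;  IBU = (α/100)·m·U·1000/V;  BU:GU = IBU/GP
U = 1.65·0.000125^(69/1000)·(1−e^(−0.04·31))/4.15 = 0.1520
IBU = (9.2/100)·23·0.1520·1000/24.2 = 13.2879
BU:GU = 13.2879/69

0.1926


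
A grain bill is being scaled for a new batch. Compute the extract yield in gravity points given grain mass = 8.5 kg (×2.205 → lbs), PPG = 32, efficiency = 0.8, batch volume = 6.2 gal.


points = lbs × PPG × eff / vol
lbs = 8.5 × 2.205 = 18.7425
points = 18.7425 × 32 × 0.8 / 6.2

77.3884 points


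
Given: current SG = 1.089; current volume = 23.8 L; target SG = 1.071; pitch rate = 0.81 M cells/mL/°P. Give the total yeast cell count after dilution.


V_w = V·((SG_c−1)/(SG_t−1)−1);  °P = 259 − 259/SG_t;  cells = rate·(V+V_w)·°P
V_w = 23.8·((1.089−1)/(1.071−1)−1) = 6.0338
V_final = 23.8 + 6.0338 = 29.8338
°P = 259 − 259/1.071 = 17.1699
cells = 0.81·29.8338·17.1699

414.9180 billion cells


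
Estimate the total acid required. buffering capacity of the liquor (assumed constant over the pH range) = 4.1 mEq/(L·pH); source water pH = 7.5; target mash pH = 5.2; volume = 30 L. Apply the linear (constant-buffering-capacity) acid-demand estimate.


acid = buffering capacity · (pH_source − pH_target) · V
acid = 4.1 · (7.5 − 5.2) · 30

282.9000 mEq


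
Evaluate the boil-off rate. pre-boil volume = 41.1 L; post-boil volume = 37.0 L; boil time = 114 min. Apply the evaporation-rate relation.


rate = (V_pre − V_post) / (t_min/60)
rate = (41.1 − 37.0) / (114/60)

2.1579 L/hr


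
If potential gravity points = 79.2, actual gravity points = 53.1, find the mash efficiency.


efficiency = actual / potential × 100
efficiency = 53.1 / 79.2 × 100

67.0455 %


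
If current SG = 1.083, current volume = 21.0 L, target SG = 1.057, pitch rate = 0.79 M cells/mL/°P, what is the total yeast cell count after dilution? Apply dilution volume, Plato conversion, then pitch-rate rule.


V_w = V·((SG_c−1)/(SG_t−1)−1);  °P = 259 − 259/SG_t;  cells = rate·(V+V_w)·°P
V_w = 21.0·((1.083−1)/(1.057−1)−1) = 9.5789
V_final = 21.0 + 9.5789 = 30.5789
°P = 259 − 259/1.057 = 13.9669
cells = 0.79·30.5789·13.9669

337.4032 billion cells


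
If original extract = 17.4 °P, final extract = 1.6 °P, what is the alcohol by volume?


SG = 259/(259 − P);  ABV = (OG − FG)·131.25
OG = 259/(259 − 17.4) = 1.0720
FG = 259/(259 − 1.6) = 1.0062
ABV = (1.0720 − 1.0062)·131.25

8.6368 % ABV


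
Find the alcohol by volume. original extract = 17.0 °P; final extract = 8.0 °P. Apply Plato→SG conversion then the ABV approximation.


SG = 259/(259 − P);  ABV = (OG − FG)·131.25
OG = 259/(259 − 17.0) = 1.0702
FG = 259/(259 − 8.0) = 1.0319
ABV = (1.0702 − 1.0319)·131.25

5.0368 % ABV


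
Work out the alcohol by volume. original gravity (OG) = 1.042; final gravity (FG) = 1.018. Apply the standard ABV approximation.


ABV = (OG − FG) · 131.25
ABV = (1.042 − 1.018) · 131.25

3.1500 % ABV


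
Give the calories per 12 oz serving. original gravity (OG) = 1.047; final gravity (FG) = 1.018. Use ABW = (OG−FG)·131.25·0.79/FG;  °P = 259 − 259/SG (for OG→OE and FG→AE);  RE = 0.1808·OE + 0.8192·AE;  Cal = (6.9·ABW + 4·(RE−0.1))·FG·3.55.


ABW = (1.047 − 1.018)·131.25·0.79/1.018 = 2.9538
OE = 259 − 259/1.047 = 11.6266 °P
AE = 259 − 259/1.018 = 4.5796 °P
RE = 0.1808·11.6266 + 0.8192·4.5796 = 5.8537 °P
Cal = (6.9·2.9538 + 4·(5.8537−0.1))·1.018·3.55

156.8276 kcal


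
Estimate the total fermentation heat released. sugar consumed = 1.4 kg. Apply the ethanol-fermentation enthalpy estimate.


Q = m_sugar · 590 kJ/kg
Q = 1.4 · 590

826.0000 kJ


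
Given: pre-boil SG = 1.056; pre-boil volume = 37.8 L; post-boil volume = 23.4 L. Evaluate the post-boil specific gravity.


SG_post = 1 + (SG_pre − 1)·V_pre/V_post
pts_pre = (1.056 − 1)·1000 = 56.0000
pts_post = 56.0000·37.8/23.4 = 90.4615
SG_post = 1 + 90.4615/1000

1.0905


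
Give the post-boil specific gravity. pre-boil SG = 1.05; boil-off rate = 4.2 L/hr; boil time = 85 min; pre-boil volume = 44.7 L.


V_post = V_pre − rate·(t/60);  SG_post = 1 + (SG_pre−1)·V_pre/V_post
V_post = 44.7 − 4.2·(85/60) = 38.7500
SG_post = 1 + (1.05 − 1)·44.7/38.7500

1.0577


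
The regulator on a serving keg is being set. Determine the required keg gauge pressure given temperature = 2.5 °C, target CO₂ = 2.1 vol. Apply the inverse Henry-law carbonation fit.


psi = vols/(0.01821 + 0.09011·e^(−0.04·T)) − 14.695
psi = 2.1/(0.01821 + 0.09011·e^(−0.04·2.5)) − 14.695

6.3587 psi


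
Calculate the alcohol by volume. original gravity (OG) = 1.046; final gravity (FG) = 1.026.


ABV = (OG − FG) · 131.25
ABV = (1.046 − 1.026) · 131.25

2.6250 % ABV


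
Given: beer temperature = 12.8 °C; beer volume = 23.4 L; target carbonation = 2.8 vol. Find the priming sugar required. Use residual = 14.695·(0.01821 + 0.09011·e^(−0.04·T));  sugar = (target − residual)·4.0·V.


residual = 14.695·(0.01821 + 0.09011·e^(−0.04·12.8)) = 1.0612
sugar = (2.8 − 1.0612)·4.0·23.4

162.7551 g


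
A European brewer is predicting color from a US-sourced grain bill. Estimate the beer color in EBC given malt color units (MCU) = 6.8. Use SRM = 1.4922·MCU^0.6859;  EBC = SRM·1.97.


SRM = 1.4922·6.8^0.6859 = 5.5571
EBC = 5.5571·1.97

10.9474 EBC


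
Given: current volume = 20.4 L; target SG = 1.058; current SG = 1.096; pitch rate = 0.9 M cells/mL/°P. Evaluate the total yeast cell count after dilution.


V_w = V·((SG_c−1)/(SG_t−1)−1);  °P = 259 − 259/SG_t;  cells = rate·(V+V_w)·°P
V_w = 20.4·((1.096−1)/(1.058−1)−1) = 13.3655
V_final = 20.4 + 13.3655 = 33.7655
°P = 259 − 259/1.058 = 14.1985
cells = 0.9·33.7655·14.1985

431.4774 billion cells


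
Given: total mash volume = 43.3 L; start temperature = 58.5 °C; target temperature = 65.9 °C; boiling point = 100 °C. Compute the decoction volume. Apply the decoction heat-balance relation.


V_dec = V_total·(T_target − T_start)/(T_boil − T_start)
V_dec = 43.3·(65.9 − 58.5)/(100 − 58.5)

7.7210 L


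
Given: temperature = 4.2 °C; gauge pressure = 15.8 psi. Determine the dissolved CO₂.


vols = (P + 14.695)·(0.01821 + 0.09011·e^(−0.04·T))
vols = (15.8 + 14.695)·(0.01821 + 0.09011·e^(−0.04·4.2))

2.8783 volumes


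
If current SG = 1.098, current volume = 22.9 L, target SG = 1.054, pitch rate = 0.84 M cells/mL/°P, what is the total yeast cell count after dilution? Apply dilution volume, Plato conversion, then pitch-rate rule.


V_w = V·((SG_c−1)/(SG_t−1)−1);  °P = 259 − 259/SG_t;  cells = rate·(V+V_w)·°P
V_w = 22.9·((1.098−1)/(1.054−1)−1) = 18.6593
V_final = 22.9 + 18.6593 = 41.5593
°P = 259 − 259/1.054 = 13.2694
cells = 0.84·41.5593·13.2694

463.2335 billion cells


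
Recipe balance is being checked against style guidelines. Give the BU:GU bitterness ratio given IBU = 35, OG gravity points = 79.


BU:GU = IBU / OG_points
BU:GU = 35 / 79

0.4430


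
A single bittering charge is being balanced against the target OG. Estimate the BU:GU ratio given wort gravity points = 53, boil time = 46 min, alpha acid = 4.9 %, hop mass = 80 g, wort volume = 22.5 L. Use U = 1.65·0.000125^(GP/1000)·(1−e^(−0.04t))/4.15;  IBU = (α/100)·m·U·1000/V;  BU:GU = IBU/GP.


U = 1.65·0.000125^(53/1000)·(1−e^(−0.04·46))/4.15 = 0.2077
IBU = (4.9/100)·80·0.2077·1000/22.5 = 36.1881
BU:GU = 36.1881/53

0.6828


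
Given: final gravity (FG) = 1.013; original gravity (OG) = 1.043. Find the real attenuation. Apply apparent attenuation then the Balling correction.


AA = (OG−FG)/(OG−1)·100;  RA = AA·0.8192
AA = (1.043 − 1.013)/(1.043 − 1)·100 = 69.7674
RA = 69.7674·0.8192

57.1535 %


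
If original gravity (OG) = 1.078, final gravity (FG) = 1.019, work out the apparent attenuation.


AA = (OG − FG)/(OG − 1) · 100
AA = (1.078 − 1.019)/(1.078 − 1) · 100

75.6410 %


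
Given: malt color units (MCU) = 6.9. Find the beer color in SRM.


SRM = 1.4922 · MCU^0.6859
SRM = 1.4922 · 6.9^0.6859

5.6130 SRM


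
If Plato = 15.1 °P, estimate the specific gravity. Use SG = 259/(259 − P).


SG = 259/(259 − 15.1)

1.0619


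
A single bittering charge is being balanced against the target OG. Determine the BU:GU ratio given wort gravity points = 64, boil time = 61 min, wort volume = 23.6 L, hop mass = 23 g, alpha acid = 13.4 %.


U = 1.65·0.000125^(GP/1000)·(1−e^(−0.04t))/4.15;  IBU = (α/100)·m·U·1000/V;  BU:GU = IBU/GP
U = 1.65·0.000125^(64/1000)·(1−e^(−0.04·61))/4.15 = 0.2042
IBU = (13.4/100)·23·0.2042·1000/23.6 = 26.6657
BU:GU = 26.6657/64

0.4167


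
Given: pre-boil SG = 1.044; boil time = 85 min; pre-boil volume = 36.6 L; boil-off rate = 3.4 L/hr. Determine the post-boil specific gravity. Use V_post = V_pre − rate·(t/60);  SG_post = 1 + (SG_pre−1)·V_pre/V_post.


V_post = 36.6 − 3.4·(85/60) = 31.7833
SG_post = 1 + (1.044 − 1)·36.6/31.7833

1.0507


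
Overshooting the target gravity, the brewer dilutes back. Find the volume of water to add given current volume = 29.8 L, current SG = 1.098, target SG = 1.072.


V_water = V·((SG_curr − 1)/(SG_target − 1) − 1)
V_water = 29.8·((1.098 − 1)/(1.072 − 1) − 1)

10.7611 L


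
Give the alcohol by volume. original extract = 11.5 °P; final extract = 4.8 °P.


SG = 259/(259 − P);  ABV = (OG − FG)·131.25
OG = 259/(259 − 11.5) = 1.0465
FG = 259/(259 − 4.8) = 1.0189
ABV = (1.0465 − 1.0189)·131.25

3.6201 % ABV


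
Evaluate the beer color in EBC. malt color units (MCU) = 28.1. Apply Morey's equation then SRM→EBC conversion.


SRM = 1.4922·MCU^0.6859;  EBC = SRM·1.97
SRM = 1.4922·28.1^0.6859 = 14.7060
EBC = 14.7060·1.97

28.9708 EBC


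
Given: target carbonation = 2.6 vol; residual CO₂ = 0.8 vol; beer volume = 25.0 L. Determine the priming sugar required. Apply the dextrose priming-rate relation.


sugar = (target − residual)·4.0·V
sugar = (2.6 − 0.8)·4.0·25.0

180.0000 g


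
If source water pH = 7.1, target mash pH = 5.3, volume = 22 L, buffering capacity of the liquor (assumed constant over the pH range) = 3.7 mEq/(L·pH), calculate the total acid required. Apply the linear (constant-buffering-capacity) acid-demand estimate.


acid = buffering capacity · (pH_source − pH_target) · V
acid = 3.7 · (7.1 − 5.3) · 22

146.5200 mEq


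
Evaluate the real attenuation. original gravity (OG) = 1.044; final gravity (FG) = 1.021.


AA = (OG−FG)/(OG−1)·100;  RA = AA·0.8192
AA = (1.044 − 1.021)/(1.044 − 1)·100 = 52.2727
RA = 52.2727·0.8192

42.8218 %


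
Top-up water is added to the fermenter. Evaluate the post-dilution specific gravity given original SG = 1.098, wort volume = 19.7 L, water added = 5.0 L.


SG_new = 1 + (SG_old − 1)·V_old/(V_old + V_water)
pts = (1.098 − 1)·1000·19.7/(19.7 + 5.0) = 78.1619
SG_new = 1 + 78.1619/1000

1.0782


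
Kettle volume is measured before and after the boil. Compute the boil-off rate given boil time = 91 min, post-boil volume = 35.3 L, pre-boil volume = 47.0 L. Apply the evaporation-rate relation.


rate = (V_pre − V_post) / (t_min/60)
rate = (47.0 − 35.3) / (91/60)

7.7143 L/hr


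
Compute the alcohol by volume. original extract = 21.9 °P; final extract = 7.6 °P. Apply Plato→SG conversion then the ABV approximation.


SG = 259/(259 − P);  ABV = (OG − FG)·131.25
OG = 259/(259 − 21.9) = 1.0924
FG = 259/(259 − 7.6) = 1.0302
ABV = (1.0924 − 1.0302)·131.25

8.1553 % ABV


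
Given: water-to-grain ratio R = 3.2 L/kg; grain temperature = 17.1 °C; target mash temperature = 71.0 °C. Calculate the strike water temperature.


T_strike = (0.41/R)·(T_mash − T_grain) + T_mash
T_strike = (0.41/3.2)·(71.0 − 17.1) + 71.0

77.9059 °C


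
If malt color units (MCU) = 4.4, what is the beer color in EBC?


SRM = 1.4922·MCU^0.6859;  EBC = SRM·1.97
SRM = 1.4922·4.4^0.6859 = 4.1226
EBC = 4.1226·1.97

8.1215 EBC


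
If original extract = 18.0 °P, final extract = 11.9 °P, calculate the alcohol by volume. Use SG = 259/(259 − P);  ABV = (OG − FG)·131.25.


OG = 259/(259 − 18.0) = 1.0747
FG = 259/(259 − 11.9) = 1.0482
ABV = (1.0747 − 1.0482)·131.25

3.4821 % ABV


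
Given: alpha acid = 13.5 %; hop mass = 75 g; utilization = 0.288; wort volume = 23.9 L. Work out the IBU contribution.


IBU = (α/100)·mass·U·1000 / V
IBU = (13.5/100)·75·0.288·1000 / 23.9

122.0084 IBU


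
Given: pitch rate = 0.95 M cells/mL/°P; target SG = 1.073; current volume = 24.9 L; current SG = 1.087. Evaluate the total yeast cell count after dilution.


V_w = V·((SG_c−1)/(SG_t−1)−1);  °P = 259 − 259/SG_t;  cells = rate·(V+V_w)·°P
V_w = 24.9·((1.087−1)/(1.073−1)−1) = 4.7753
V_final = 24.9 + 4.7753 = 29.6753
°P = 259 − 259/1.073 = 17.6207
cells = 0.95·29.6753·17.6207

496.7550 billion cells


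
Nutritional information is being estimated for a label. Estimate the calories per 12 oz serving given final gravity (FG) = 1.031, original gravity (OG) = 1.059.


ABW = (OG−FG)·131.25·0.79/FG;  °P = 259 − 259/SG (for OG→OE and FG→AE);  RE = 0.1808·OE + 0.8192·AE;  Cal = (6.9·ABW + 4·(RE−0.1))·FG·3.55
ABW = (1.059 − 1.031)·131.25·0.79/1.031 = 2.8160
OE = 259 − 259/1.059 = 14.4297 °P
AE = 259 − 259/1.031 = 7.7876 °P
RE = 0.1808·14.4297 + 0.8192·7.7876 = 8.9885 °P
Cal = (6.9·2.8160 + 4·(8.9885−0.1))·1.031·3.55

201.2441 kcal


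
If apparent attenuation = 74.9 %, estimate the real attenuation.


RA = AA · 0.8192
RA = 74.9 · 0.8192

61.3581 %


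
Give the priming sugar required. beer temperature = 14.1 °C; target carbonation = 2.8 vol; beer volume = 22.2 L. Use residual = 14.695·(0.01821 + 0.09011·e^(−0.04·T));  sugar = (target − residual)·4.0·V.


residual = 14.695·(0.01821 + 0.09011·e^(−0.04·14.1)) = 1.0210
sugar = (2.8 − 1.0210)·4.0·22.2

157.9794 g


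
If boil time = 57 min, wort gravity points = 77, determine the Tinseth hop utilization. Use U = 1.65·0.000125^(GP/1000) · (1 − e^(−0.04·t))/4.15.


bigness = 1.65·0.000125^(77/1000) = 0.8259
boil_factor = (1 − e^(−0.04·57))/4.15 = 0.2163
U = 0.8259 · 0.2163

0.1787


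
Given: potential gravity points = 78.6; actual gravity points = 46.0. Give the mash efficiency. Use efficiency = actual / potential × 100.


efficiency = 46.0 / 78.6 × 100

58.5242 %


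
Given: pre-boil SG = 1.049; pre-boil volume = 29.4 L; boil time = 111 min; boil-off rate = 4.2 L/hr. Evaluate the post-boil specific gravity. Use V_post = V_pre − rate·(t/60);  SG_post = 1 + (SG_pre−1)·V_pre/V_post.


V_post = 29.4 − 4.2·(111/60) = 21.6300
SG_post = 1 + (1.049 − 1)·29.4/21.6300

1.0666


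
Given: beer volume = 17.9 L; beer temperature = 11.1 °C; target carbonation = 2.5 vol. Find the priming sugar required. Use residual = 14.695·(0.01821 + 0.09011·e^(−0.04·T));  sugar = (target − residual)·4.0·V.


residual = 14.695·(0.01821 + 0.09011·e^(−0.04·11.1)) = 1.1170
sugar = (2.5 − 1.1170)·4.0·17.9

99.0226 g


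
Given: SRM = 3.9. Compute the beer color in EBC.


EBC = SRM · 1.97
EBC = 3.9 · 1.97

7.6830 EBC


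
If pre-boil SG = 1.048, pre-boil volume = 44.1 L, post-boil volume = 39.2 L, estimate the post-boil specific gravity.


SG_post = 1 + (SG_pre − 1)·V_pre/V_post
pts_pre = (1.048 − 1)·1000 = 48.0000
pts_post = 48.0000·44.1/39.2 = 54.0000
SG_post = 1 + 54.0000/1000

1.0540


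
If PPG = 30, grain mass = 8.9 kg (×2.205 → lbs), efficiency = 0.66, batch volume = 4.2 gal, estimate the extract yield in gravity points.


points = lbs × PPG × eff / vol
lbs = 8.9 × 2.205 = 19.6245
points = 19.6245 × 30 × 0.66 / 4.2

92.5155 points


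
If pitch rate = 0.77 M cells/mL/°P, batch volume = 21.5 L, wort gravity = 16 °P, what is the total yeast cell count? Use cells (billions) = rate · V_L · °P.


cells = 0.77 · 21.5 · 16

264.8800 billion cells


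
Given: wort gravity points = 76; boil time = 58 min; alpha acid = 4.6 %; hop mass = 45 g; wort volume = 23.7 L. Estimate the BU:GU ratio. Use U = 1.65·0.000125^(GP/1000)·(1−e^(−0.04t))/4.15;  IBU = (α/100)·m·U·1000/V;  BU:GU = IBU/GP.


U = 1.65·0.000125^(76/1000)·(1−e^(−0.04·58))/4.15 = 0.1811
IBU = (4.6/100)·45·0.1811·1000/23.7 = 15.8160
BU:GU = 15.8160/76

0.2081


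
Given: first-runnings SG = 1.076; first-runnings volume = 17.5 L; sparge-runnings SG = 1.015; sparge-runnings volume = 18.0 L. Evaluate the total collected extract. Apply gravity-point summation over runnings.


total = Σ (SG_i − 1)·1000·V_i
first = (1.076 − 1)·1000·17.5 = 1330.0000
sparge = (1.015 − 1)·1000·18.0 = 270.0000
total = 1330.0000 + 270.0000

1600.0000 gravity·L


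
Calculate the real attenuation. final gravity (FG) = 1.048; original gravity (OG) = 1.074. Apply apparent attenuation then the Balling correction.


AA = (OG−FG)/(OG−1)·100;  RA = AA·0.8192
AA = (1.074 − 1.048)/(1.074 − 1)·100 = 35.1351
RA = 35.1351·0.8192

28.7827 %


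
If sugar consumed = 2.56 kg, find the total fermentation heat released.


Q = m_sugar · 590 kJ/kg
Q = 2.56 · 590

1510.4000 kJ


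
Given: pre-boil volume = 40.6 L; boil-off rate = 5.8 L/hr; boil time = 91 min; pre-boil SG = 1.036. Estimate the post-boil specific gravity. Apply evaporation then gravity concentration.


V_post = V_pre − rate·(t/60);  SG_post = 1 + (SG_pre−1)·V_pre/V_post
V_post = 40.6 − 5.8·(91/60) = 31.8033
SG_post = 1 + (1.036 − 1)·40.6/31.8033

1.0460


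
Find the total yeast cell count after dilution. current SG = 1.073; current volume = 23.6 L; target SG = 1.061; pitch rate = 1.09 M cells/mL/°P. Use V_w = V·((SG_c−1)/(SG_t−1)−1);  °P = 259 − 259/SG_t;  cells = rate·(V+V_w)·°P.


V_w = 23.6·((1.073−1)/(1.061−1)−1) = 4.6426
V_final = 23.6 + 4.6426 = 28.2426
°P = 259 − 259/1.061 = 14.8907
cells = 1.09·28.2426·14.8907

458.4012 billion cells


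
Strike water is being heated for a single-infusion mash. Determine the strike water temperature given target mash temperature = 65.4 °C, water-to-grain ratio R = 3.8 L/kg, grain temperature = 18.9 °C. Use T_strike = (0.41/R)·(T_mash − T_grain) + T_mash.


T_strike = (0.41/3.8)·(65.4 − 18.9) + 65.4

70.4171 °C


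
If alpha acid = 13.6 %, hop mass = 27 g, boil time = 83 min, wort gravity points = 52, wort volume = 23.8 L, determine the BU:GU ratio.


U = 1.65·0.000125^(GP/1000)·(1−e^(−0.04t))/4.15;  IBU = (α/100)·m·U·1000/V;  BU:GU = IBU/GP
U = 1.65·0.000125^(52/1000)·(1−e^(−0.04·83))/4.15 = 0.2402
IBU = (13.6/100)·27·0.2402·1000/23.8 = 37.0518
BU:GU = 37.0518/52

0.7125


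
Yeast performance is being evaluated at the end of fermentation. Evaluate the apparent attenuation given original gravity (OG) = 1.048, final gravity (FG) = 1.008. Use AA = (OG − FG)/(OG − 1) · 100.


AA = (1.048 − 1.008)/(1.048 − 1) · 100

83.3333 %


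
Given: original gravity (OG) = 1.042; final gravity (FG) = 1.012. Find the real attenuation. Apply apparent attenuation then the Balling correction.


AA = (OG−FG)/(OG−1)·100;  RA = AA·0.8192
AA = (1.042 − 1.012)/(1.042 − 1)·100 = 71.4286
RA = 71.4286·0.8192

58.5143 %


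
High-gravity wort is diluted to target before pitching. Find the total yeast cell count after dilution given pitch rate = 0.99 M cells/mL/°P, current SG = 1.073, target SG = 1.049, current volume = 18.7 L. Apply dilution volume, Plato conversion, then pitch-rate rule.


V_w = V·((SG_c−1)/(SG_t−1)−1);  °P = 259 − 259/SG_t;  cells = rate·(V+V_w)·°P
V_w = 18.7·((1.073−1)/(1.049−1)−1) = 9.1592
V_final = 18.7 + 9.1592 = 27.8592
°P = 259 − 259/1.049 = 12.0982
cells = 0.99·27.8592·12.0982

333.6752 billion cells


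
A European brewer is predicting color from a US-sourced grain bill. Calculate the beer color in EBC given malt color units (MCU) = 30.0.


SRM = 1.4922·MCU^0.6859;  EBC = SRM·1.97
SRM = 1.4922·30.0^0.6859 = 15.3810
EBC = 15.3810·1.97

30.3006 EBC


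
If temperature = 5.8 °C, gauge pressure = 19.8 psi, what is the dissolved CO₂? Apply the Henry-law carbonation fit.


vols = (P + 14.695)·(0.01821 + 0.09011·e^(−0.04·T))
vols = (19.8 + 14.695)·(0.01821 + 0.09011·e^(−0.04·5.8))

3.0929 volumes


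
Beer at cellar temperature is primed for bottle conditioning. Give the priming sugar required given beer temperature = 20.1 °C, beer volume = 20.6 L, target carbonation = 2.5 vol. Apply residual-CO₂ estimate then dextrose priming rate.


residual = 14.695·(0.01821 + 0.09011·e^(−0.04·T));  sugar = (target − residual)·4.0·V
residual = 14.695·(0.01821 + 0.09011·e^(−0.04·20.1)) = 0.8602
sugar = (2.5 − 0.8602)·4.0·20.6

135.1189 g


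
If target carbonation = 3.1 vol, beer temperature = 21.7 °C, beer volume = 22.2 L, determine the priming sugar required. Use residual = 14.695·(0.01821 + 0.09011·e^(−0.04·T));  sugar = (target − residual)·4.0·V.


residual = 14.695·(0.01821 + 0.09011·e^(−0.04·21.7)) = 0.8235
sugar = (3.1 − 0.8235)·4.0·22.2

202.1560 g


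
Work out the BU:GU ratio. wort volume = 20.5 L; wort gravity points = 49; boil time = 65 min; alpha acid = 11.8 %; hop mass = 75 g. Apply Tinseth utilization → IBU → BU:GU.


U = 1.65·0.000125^(GP/1000)·(1−e^(−0.04t))/4.15;  IBU = (α/100)·m·U·1000/V;  BU:GU = IBU/GP
U = 1.65·0.000125^(49/1000)·(1−e^(−0.04·65))/4.15 = 0.2370
IBU = (11.8/100)·75·0.2370·1000/20.5 = 102.2955
BU:GU = 102.2955/49

2.0877


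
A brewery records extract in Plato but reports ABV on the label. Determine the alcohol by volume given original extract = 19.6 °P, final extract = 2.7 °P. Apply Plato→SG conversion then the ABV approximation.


SG = 259/(259 − P);  ABV = (OG − FG)·131.25
OG = 259/(259 − 19.6) = 1.0819
FG = 259/(259 − 2.7) = 1.0105
ABV = (1.0819 − 1.0105)·131.25

9.3630 % ABV


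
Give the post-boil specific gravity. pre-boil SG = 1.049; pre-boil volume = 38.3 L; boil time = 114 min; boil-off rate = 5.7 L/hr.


V_post = V_pre − rate·(t/60);  SG_post = 1 + (SG_pre−1)·V_pre/V_post
V_post = 38.3 − 5.7·(114/60) = 27.4700
SG_post = 1 + (1.049 − 1)·38.3/27.4700

1.0683


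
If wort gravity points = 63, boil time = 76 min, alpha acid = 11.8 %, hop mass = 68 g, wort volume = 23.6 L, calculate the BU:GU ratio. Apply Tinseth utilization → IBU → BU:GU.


U = 1.65·0.000125^(GP/1000)·(1−e^(−0.04t))/4.15;  IBU = (α/100)·m·U·1000/V;  BU:GU = IBU/GP
U = 1.65·0.000125^(63/1000)·(1−e^(−0.04·76))/4.15 = 0.2149
IBU = (11.8/100)·68·0.2149·1000/23.6 = 73.0689
BU:GU = 73.0689/63

1.1598


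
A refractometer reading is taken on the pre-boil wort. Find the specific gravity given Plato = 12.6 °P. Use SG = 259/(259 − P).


SG = 259/(259 − 12.6)

1.0511


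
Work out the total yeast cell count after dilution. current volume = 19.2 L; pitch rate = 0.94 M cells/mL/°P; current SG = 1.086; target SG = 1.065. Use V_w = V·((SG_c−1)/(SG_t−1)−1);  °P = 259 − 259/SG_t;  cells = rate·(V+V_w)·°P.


V_w = 19.2·((1.086−1)/(1.065−1)−1) = 6.2031
V_final = 19.2 + 6.2031 = 25.4031
°P = 259 − 259/1.065 = 15.8075
cells = 0.94·25.4031·15.8075

377.4659 billion cells


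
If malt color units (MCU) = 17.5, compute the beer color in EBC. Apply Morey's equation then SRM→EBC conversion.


SRM = 1.4922·MCU^0.6859;  EBC = SRM·1.97
SRM = 1.4922·17.5^0.6859 = 10.6274
EBC = 10.6274·1.97

20.9360 EBC


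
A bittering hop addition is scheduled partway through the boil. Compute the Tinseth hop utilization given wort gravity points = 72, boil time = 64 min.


U = 1.65·0.000125^(GP/1000) · (1 − e^(−0.04·t))/4.15
bigness = 1.65·0.000125^(72/1000) = 0.8639
boil_factor = (1 − e^(−0.04·64))/4.15 = 0.2223
U = 0.8639 · 0.2223

0.1921


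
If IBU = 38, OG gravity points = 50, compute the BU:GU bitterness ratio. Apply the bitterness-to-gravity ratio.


BU:GU = IBU / OG_points
BU:GU = 38 / 50

0.7600


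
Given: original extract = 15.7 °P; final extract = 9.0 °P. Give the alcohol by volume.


SG = 259/(259 − P);  ABV = (OG − FG)·131.25
OG = 259/(259 − 15.7) = 1.0645
FG = 259/(259 − 9.0) = 1.0360
ABV = (1.0645 − 1.0360)·131.25

3.7445 % ABV


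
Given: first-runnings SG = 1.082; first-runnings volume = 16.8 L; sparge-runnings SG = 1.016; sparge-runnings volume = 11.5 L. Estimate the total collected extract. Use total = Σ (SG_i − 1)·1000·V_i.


first = (1.082 − 1)·1000·16.8 = 1377.6000
sparge = (1.016 − 1)·1000·11.5 = 184.0000
total = 1377.6000 + 184.0000

1561.6000 gravity·L


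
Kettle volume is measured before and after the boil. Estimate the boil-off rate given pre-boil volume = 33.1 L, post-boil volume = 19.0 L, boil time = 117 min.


rate = (V_pre − V_post) / (t_min/60)
rate = (33.1 − 19.0) / (117/60)

7.2308 L/hr


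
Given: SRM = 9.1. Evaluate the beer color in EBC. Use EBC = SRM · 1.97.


EBC = 9.1 · 1.97

17.9270 EBC


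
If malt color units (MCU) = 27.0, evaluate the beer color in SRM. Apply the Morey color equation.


SRM = 1.4922 · MCU^0.6859
SRM = 1.4922 · 27.0^0.6859

14.3087 SRM


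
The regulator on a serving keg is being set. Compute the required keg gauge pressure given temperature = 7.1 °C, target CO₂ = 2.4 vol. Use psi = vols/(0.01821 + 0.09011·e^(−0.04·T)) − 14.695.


psi = 2.4/(0.01821 + 0.09011·e^(−0.04·7.1)) − 14.695

13.1984 psi


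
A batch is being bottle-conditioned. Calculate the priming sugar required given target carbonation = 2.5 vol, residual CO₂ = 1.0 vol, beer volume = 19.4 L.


sugar = (target − residual)·4.0·V
sugar = (2.5 − 1.0)·4.0·19.4

116.4000 g


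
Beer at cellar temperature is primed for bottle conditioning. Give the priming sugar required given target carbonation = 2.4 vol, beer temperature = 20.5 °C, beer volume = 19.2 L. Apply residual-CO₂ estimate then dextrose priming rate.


residual = 14.695·(0.01821 + 0.09011·e^(−0.04·T));  sugar = (target − residual)·4.0·V
residual = 14.695·(0.01821 + 0.09011·e^(−0.04·20.5)) = 0.8508
sugar = (2.4 − 0.8508)·4.0·19.2

118.9785 g


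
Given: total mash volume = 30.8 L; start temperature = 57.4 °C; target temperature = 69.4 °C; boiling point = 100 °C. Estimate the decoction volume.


V_dec = V_total·(T_target − T_start)/(T_boil − T_start)
V_dec = 30.8·(69.4 − 57.4)/(100 − 57.4)

8.6761 L


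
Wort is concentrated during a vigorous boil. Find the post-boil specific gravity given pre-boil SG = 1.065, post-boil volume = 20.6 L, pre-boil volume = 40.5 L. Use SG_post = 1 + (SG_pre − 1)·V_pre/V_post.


pts_pre = (1.065 − 1)·1000 = 65.0000
pts_post = 65.0000·40.5/20.6 = 127.7913
SG_post = 1 + 127.7913/1000

1.1278


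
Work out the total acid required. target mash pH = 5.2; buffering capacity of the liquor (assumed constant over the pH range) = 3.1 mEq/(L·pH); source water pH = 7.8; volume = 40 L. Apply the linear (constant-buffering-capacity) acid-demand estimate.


acid = buffering capacity · (pH_source − pH_target) · V
acid = 3.1 · (7.8 − 5.2) · 40

322.4000 mEq


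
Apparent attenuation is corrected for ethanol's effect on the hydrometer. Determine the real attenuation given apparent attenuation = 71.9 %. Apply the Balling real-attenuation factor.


RA = AA · 0.8192
RA = 71.9 · 0.8192

58.9005 %


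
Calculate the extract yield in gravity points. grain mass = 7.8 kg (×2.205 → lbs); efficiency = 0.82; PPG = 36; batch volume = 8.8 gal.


points = lbs × PPG × eff / vol
lbs = 7.8 × 2.205 = 17.1990
points = 17.1990 × 36 × 0.82 / 8.8

57.6948 points
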